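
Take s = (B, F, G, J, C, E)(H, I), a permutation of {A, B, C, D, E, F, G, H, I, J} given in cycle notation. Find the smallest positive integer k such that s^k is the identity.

6

The disjoint cycles have lengths 6, 2, 1, 1.
The order is lcm(6, 2) = 6.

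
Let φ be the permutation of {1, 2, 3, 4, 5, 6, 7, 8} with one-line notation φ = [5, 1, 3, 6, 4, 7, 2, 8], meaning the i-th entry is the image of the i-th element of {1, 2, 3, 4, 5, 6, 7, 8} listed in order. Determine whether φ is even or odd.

odd

In disjoint-cycle form the cycle lengths are 6, 1, 1.
A cycle is odd iff its length is even; φ has 1 even-length cycle, so sgn(φ) = (−1)^1 and φ is odd.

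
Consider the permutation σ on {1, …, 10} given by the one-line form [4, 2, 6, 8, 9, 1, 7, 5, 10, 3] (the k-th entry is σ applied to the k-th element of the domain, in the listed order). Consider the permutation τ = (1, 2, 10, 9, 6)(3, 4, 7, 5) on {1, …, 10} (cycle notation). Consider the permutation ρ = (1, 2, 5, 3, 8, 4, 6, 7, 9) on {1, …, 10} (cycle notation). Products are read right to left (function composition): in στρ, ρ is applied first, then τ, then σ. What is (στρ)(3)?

(στρ)(3) = σ(τ(ρ(3))). ρ(3) = 8, then τ(8) = 8, then σ(8) = 5, so the result is 5.

5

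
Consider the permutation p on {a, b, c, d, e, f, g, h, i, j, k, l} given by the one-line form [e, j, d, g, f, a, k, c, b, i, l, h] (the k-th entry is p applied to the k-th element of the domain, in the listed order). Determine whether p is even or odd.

In disjoint-cycle form the cycle lengths are 6, 3, 3.
A cycle is odd iff its length is even; p has 1 even-length cycle, so sgn(p) = (−1)^1 and p is odd.

odd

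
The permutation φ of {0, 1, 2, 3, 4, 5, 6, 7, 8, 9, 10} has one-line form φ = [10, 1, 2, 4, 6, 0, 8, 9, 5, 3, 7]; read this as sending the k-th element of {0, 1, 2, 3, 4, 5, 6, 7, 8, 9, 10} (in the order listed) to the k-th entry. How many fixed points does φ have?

2

The fixed points (elements with φ(x) = x) are {1, 2}, so there are 2.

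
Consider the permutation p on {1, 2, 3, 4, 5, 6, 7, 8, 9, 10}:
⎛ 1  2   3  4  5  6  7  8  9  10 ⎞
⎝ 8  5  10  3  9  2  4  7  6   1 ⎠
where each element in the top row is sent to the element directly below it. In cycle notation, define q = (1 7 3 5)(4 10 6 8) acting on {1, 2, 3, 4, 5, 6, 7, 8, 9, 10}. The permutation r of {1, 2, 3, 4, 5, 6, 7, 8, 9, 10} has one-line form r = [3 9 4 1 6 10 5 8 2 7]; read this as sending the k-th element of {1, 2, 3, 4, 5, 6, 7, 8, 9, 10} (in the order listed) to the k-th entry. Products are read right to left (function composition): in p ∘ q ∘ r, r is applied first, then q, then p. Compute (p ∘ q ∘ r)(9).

Apply the permutations in order: r(9) = 2, then q(2) = 2, then p(2) = 5. So (p ∘ q ∘ r)(9) = 5.

5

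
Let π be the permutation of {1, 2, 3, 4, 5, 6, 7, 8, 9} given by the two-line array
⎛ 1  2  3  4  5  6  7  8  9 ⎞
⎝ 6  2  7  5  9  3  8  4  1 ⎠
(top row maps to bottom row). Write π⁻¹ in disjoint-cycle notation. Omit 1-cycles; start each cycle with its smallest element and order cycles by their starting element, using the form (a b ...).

The cycle decomposition of π is (1 6 3 7 8 4 5 9).
The inverse reverses every cycle; in canonical form, π⁻¹ = (1 9 5 4 8 7 3 6).

(1 9 5 4 8 7 3 6)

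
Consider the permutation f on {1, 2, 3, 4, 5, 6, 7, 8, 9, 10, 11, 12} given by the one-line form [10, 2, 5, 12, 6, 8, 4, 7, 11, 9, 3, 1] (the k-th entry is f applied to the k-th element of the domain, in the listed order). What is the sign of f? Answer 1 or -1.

In disjoint-cycle form the cycle lengths are 11, 1.
A cycle of length ℓ contributes ℓ−1 transpositions, so f is a product of 10 transpositions — even.

1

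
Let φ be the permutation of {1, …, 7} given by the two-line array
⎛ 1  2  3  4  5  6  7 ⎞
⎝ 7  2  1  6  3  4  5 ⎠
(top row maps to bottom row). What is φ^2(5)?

Tracing 5 → 3 → … returns to 5 after 4 steps, so 5 lies in a 4-cycle (1 7 5 3).
Advancing 2 steps from 5: 5 → 3 → 1.

1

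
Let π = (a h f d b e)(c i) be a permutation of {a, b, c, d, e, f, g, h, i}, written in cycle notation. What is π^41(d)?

d lies in the 6-cycle (a h f d b e).
Since the cycle has length 6, π^41 acts on it the same as π^5 (41 mod 6 = 5).
Advancing 5 steps from d: d → b → e → a → h → f.

f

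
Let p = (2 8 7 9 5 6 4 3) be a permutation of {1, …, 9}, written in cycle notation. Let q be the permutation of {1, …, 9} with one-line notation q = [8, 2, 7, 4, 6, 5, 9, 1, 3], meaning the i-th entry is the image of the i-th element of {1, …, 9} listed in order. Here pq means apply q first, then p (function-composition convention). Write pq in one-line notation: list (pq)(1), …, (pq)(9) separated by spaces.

7 8 9 3 4 6 5 1 2

(pq)(x) = p(q(x)). Computing each image: p(q(1)) = p(8) = 7, p(q(2)) = p(2) = 8, p(q(3)) = p(7) = 9, p(q(4)) = p(4) = 3, p(q(5)) = p(6) = 4, p(q(6)) = p(5) = 6, p(q(7)) = p(9) = 5, p(q(8)) = p(1) = 1, p(q(9)) = p(3) = 2.
Hence pq = [7 8 9 3 4 6 5 1 2].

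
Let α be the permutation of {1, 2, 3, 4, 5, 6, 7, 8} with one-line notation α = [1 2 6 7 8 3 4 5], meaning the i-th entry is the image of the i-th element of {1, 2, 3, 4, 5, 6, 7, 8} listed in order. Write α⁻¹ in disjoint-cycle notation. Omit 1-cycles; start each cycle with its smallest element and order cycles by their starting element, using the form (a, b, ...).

First write α in disjoint cycles: (3, 6)(4, 7)(5, 8).
Reversing each cycle (and rotating so the smallest element leads) gives α⁻¹ = (3, 6)(4, 7)(5, 8).

(3, 6)(4, 7)(5, 8)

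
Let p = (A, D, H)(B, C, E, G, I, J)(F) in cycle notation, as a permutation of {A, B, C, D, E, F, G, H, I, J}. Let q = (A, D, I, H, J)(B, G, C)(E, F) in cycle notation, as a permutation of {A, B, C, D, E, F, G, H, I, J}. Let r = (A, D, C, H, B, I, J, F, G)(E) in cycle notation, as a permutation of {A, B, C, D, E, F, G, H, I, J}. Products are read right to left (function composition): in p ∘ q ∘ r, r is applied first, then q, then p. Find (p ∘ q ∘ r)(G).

Chase G: r(G) = A; q(A) = D; p(D) = H. Hence (p ∘ q ∘ r)(G) = H.

H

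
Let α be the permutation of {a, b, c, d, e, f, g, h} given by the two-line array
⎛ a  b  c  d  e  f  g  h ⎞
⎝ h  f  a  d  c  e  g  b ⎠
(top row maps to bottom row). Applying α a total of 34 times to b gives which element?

Tracing b → f → … returns to b after 6 steps, so b lies in a 6-cycle (a h b f e c).
On a 6-cycle, α^6 is the identity, so α^34 = α^4 there (34 ≡ 4 mod 6).
Stepping 4 places around the cycle: b → f → e → c → a.

a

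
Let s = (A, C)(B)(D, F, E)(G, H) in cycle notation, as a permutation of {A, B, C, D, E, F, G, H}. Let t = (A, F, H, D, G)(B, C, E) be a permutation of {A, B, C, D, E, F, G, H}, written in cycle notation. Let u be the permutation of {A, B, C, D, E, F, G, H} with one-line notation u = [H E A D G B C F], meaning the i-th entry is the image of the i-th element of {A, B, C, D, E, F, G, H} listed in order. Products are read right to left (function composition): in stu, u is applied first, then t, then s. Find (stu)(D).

H

(stu)(D) = s(t(u(D))). u(D) = D, then t(D) = G, then s(G) = H, so the result is H.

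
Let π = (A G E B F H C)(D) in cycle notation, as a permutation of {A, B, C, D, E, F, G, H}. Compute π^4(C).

C lies in the 7-cycle (A G E B F H C).
Stepping 4 places around the cycle: C → A → G → E → B.

B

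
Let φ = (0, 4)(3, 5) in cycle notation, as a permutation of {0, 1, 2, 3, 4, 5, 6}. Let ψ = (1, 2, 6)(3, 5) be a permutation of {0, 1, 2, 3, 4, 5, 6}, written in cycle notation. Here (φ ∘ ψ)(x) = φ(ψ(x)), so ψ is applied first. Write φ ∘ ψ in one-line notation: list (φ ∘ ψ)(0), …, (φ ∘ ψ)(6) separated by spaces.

Chase each element through ψ then φ: 0 → 0 → 4; 1 → 2 → 2; 2 → 6 → 6; 3 → 5 → 3; 4 → 4 → 0; 5 → 3 → 5; 6 → 1 → 1.
So φ ∘ ψ in one-line form is 4 2 6 3 0 5 1.

4 2 6 3 0 5 1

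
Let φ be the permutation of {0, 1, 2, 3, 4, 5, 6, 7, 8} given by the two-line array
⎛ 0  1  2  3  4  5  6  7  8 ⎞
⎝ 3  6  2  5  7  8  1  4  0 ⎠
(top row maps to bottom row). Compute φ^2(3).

Tracing 3 → 5 → … returns to 3 after 4 steps, so 3 lies in a 4-cycle (0, 3, 5, 8).
Stepping 2 places around the cycle: 3 → 5 → 8.

8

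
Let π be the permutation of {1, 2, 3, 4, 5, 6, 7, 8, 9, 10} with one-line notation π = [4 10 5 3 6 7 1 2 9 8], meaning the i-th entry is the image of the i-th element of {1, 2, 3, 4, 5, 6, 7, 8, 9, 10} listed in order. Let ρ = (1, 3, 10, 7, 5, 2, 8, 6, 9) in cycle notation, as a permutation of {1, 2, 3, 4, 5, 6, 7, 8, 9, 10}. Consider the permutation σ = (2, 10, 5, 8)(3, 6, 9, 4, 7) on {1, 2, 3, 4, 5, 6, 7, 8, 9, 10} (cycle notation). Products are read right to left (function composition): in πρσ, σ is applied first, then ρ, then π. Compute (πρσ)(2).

1

Chase 2: σ(2) = 10; ρ(10) = 7; π(7) = 1. Hence (πρσ)(2) = 1.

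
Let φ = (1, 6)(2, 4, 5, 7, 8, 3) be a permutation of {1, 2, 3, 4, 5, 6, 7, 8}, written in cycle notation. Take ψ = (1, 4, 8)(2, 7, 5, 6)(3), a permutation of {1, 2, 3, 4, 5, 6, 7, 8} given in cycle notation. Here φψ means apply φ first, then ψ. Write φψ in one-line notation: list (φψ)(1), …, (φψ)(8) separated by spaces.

2 8 7 6 5 4 1 3

(φψ)(x) = ψ(φ(x)). Computing each image: ψ(φ(1)) = ψ(6) = 2, ψ(φ(2)) = ψ(4) = 8, ψ(φ(3)) = ψ(2) = 7, ψ(φ(4)) = ψ(5) = 6, ψ(φ(5)) = ψ(7) = 5, ψ(φ(6)) = ψ(1) = 4, ψ(φ(7)) = ψ(8) = 1, ψ(φ(8)) = ψ(3) = 3.
Hence φψ = [2 8 7 6 5 4 1 3].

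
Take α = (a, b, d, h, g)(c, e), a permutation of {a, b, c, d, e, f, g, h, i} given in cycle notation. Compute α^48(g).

g lies in the 5-cycle (a, b, d, h, g).
Powers repeat with period 5 on this cycle, and 48 mod 5 = 3, so α^48(g) = α^3(g).
Stepping 3 places around the cycle: g → a → b → d.

d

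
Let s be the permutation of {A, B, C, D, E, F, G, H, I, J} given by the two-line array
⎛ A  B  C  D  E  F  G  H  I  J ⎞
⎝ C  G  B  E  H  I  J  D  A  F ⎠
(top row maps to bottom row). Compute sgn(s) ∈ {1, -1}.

In disjoint-cycle form the cycle lengths are 7, 3.
A cycle of length ℓ contributes ℓ−1 transpositions, so s is a product of 6 + 2 = 8 transpositions — even.

1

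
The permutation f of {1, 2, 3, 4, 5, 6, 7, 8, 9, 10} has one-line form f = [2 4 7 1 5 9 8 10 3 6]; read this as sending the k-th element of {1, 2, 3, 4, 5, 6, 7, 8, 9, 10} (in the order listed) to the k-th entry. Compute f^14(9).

Tracing 9 → 3 → … returns to 9 after 6 steps, so 9 lies in a 6-cycle (3, 7, 8, 10, 6, 9).
Since the cycle has length 6, f^14 acts on it the same as f^2 (14 mod 6 = 2).
Advancing 2 steps from 9: 9 → 3 → 7.

7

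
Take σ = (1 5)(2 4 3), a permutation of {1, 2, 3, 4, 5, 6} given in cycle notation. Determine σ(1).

5

1 appears in (1 5); the next entry (wrapping around) is 5.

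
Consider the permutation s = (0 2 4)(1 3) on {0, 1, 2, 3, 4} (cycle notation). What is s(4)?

4 appears in (0 2 4); the next entry (wrapping around) is 0.

0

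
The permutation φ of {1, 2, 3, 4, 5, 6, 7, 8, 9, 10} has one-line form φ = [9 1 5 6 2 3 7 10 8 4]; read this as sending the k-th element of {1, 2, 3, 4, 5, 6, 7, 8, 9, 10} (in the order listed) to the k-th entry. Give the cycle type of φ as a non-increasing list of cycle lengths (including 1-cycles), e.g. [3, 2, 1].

The disjoint cycles are (1, 9, 8, 10, 4, 6, 3, 5, 2)(7), with lengths 9, 1 in non-increasing order.

[9, 1]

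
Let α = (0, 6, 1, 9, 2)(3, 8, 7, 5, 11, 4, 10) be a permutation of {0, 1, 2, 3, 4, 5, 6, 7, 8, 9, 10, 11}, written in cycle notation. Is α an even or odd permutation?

even

The cycle lengths are 7, 5.
A cycle of length ℓ contributes ℓ−1 transpositions, so α is a product of 6 + 4 = 10 transpositions — even.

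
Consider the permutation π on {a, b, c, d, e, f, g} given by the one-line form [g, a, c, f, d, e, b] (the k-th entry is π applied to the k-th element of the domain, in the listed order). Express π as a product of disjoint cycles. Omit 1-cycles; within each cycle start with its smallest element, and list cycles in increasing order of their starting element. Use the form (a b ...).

(a g b)(d f e)

Start at a and follow images: a → g → b → a, giving the cycle (a g b).
Repeating from the next unused element and collecting all non-trivial cycles gives (a g b)(d f e).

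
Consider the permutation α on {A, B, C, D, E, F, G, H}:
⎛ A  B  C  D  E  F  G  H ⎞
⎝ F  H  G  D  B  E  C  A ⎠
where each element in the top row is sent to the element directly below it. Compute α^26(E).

B

Tracing E → B → … returns to E after 5 steps, so E lies in a 5-cycle (A F E B H).
Since the cycle has length 5, α^26 acts on it the same as α^1 (26 mod 5 = 1).
Advancing 1 step from E: E → B.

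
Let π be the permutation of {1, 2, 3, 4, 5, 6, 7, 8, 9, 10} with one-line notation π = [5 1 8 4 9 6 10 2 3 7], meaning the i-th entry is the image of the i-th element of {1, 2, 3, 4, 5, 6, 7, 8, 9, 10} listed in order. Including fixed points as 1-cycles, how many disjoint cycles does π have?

4

The cycle decomposition is (1 5 9 3 8 2)(4)(6)(7 10), which has 4 cycles (counting 1-cycles).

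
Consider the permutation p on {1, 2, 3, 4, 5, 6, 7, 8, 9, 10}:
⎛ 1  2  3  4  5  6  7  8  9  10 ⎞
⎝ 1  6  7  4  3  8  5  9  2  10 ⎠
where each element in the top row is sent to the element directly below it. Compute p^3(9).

Tracing 9 → 2 → … returns to 9 after 4 steps, so 9 lies in a 4-cycle (2 6 8 9).
Stepping 3 places around the cycle: 9 → 2 → 6 → 8.

8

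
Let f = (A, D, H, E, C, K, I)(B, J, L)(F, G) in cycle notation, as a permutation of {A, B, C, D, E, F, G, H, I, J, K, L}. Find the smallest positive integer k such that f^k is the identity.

The cycle type of f is (7, 3, 2).
Since disjoint cycles commute, ord(f) = lcm(7, 3, 2) = 42.

42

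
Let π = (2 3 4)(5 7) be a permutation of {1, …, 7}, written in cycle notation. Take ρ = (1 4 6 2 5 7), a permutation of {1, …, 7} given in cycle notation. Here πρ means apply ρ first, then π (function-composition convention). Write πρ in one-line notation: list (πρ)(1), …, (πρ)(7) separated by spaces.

(πρ)(x) = π(ρ(x)). Computing each image: π(ρ(1)) = π(4) = 2, π(ρ(2)) = π(5) = 7, π(ρ(3)) = π(3) = 4, π(ρ(4)) = π(6) = 6, π(ρ(5)) = π(7) = 5, π(ρ(6)) = π(2) = 3, π(ρ(7)) = π(1) = 1.
Hence πρ = [2 7 4 6 5 3 1].

2 7 4 6 5 3 1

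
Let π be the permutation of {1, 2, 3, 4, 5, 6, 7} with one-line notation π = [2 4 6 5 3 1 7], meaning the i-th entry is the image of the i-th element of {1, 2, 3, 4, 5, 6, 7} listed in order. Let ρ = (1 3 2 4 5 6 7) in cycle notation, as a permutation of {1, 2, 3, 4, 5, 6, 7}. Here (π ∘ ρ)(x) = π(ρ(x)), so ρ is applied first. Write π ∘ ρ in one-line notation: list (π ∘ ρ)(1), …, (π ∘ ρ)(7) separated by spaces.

6 5 4 3 1 7 2

(π ∘ ρ)(x) = π(ρ(x)). Computing each image: π(ρ(1)) = π(3) = 6, π(ρ(2)) = π(4) = 5, π(ρ(3)) = π(2) = 4, π(ρ(4)) = π(5) = 3, π(ρ(5)) = π(6) = 1, π(ρ(6)) = π(7) = 7, π(ρ(7)) = π(1) = 2.
Hence π ∘ ρ = [6 5 4 3 1 7 2].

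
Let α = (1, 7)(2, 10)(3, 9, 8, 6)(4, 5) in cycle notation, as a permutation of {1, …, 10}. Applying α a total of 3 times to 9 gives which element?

3

9 lies in the 4-cycle (3, 9, 8, 6).
Advancing 3 steps from 9: 9 → 8 → 6 → 3.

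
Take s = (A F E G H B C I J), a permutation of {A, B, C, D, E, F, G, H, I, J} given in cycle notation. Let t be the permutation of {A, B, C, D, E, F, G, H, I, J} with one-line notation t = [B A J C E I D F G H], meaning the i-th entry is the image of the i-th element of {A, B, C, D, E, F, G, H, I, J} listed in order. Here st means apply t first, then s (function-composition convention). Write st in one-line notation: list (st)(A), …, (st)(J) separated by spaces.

Chase each element through t then s: A → B → C; B → A → F; C → J → A; D → C → I; E → E → G; F → I → J; G → D → D; H → F → E; I → G → H; J → H → B.
So st in one-line form is C F A I G J D E H B.

C F A I G J D E H B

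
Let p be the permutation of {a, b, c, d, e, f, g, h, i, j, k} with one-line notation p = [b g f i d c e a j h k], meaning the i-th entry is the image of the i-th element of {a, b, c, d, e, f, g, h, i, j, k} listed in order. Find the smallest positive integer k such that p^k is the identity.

8

The disjoint-cycle form of p has cycle lengths 8, 2, 1.
The order is lcm(8, 2) = 8.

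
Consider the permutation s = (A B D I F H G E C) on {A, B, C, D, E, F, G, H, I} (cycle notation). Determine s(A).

B

In the cycle (A B D I F H G E C), A is followed by B, so s(A) = B.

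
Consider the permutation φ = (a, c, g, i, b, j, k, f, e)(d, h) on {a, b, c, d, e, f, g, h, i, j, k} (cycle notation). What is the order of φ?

18

The disjoint cycles have lengths 9, 2.
The order is lcm(9, 2) = 18.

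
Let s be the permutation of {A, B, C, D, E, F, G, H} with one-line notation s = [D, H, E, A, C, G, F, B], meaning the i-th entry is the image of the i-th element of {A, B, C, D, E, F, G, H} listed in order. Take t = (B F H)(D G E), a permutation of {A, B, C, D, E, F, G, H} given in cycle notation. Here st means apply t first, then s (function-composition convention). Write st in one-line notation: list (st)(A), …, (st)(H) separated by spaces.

D G E F A B C H

Chase each element through t then s: A → A → D; B → F → G; C → C → E; D → G → F; E → D → A; F → H → B; G → E → C; H → B → H.
So st in one-line form is D G E F A B C H.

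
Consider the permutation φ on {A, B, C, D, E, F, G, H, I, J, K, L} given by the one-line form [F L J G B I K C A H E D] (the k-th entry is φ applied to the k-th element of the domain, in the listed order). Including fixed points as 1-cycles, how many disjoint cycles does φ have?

3

The cycle decomposition is (A, F, I)(B, L, D, G, K, E)(C, J, H), which has 3 cycles (counting 1-cycles).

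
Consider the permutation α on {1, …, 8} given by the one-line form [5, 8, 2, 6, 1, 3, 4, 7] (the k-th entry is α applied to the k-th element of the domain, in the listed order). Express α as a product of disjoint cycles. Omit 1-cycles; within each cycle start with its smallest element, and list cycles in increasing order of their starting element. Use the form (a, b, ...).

Start at 1 and follow images: 1 → 5 → 1, giving the cycle (1, 5).
Continuing from each remaining unvisited element yields (1, 5)(2, 8, 7, 4, 6, 3).

(1, 5)(2, 8, 7, 4, 6, 3)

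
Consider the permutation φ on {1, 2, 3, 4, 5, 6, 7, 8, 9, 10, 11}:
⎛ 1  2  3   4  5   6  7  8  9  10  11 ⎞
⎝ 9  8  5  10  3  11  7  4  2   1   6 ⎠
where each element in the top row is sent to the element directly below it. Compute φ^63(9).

4

Tracing 9 → 2 → … returns to 9 after 6 steps, so 9 lies in a 6-cycle (1, 9, 2, 8, 4, 10).
On a 6-cycle, φ^6 is the identity, so φ^63 = φ^3 there (63 ≡ 3 mod 6).
Stepping 3 places around the cycle: 9 → 2 → 8 → 4.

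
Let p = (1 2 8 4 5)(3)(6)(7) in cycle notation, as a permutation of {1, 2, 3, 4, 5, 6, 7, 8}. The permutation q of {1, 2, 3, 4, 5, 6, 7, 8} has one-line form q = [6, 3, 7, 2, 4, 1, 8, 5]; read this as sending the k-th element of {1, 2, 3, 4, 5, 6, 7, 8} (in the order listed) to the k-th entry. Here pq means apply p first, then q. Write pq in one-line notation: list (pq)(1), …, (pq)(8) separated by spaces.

(pq)(x) = q(p(x)). Computing each image: q(p(1)) = q(2) = 3, q(p(2)) = q(8) = 5, q(p(3)) = q(3) = 7, q(p(4)) = q(5) = 4, q(p(5)) = q(1) = 6, q(p(6)) = q(6) = 1, q(p(7)) = q(7) = 8, q(p(8)) = q(4) = 2.
Hence pq = [3 5 7 4 6 1 8 2].

3 5 7 4 6 1 8 2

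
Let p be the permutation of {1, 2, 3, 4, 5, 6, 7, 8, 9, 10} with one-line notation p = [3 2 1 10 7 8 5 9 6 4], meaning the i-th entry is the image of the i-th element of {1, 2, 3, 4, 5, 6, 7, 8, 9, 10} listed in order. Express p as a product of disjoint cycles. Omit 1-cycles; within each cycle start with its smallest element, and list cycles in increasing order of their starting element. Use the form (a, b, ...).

(1, 3)(4, 10)(5, 7)(6, 8, 9)

Iterating p from 1 gives 1 → 3 → 1; that is the 2-cycle (1, 3).
Repeating from the next unused element and collecting all non-trivial cycles gives (1, 3)(4, 10)(5, 7)(6, 8, 9).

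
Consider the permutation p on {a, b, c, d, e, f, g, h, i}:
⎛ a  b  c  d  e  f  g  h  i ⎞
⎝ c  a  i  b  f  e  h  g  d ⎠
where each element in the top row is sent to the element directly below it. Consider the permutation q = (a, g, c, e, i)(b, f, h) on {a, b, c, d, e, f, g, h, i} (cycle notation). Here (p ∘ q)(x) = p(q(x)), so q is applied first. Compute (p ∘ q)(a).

q(a) = g, then p(g) = h; composing gives (p ∘ q)(a) = h.

h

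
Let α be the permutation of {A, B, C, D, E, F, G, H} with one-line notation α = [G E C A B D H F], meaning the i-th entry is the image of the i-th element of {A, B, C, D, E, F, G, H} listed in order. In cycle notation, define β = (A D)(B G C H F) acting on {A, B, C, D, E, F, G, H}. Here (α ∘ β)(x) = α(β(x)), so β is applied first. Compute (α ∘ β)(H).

First apply β: β(H) = F, then α(F) = D. Thus (α ∘ β)(H) = D.

D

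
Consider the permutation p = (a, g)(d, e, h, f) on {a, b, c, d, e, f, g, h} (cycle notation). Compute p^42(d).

h

d lies in the 4-cycle (d, e, h, f).
On a 4-cycle, p^4 is the identity, so p^42 = p^2 there (42 ≡ 2 mod 4).
Advancing 2 steps from d: d → e → h.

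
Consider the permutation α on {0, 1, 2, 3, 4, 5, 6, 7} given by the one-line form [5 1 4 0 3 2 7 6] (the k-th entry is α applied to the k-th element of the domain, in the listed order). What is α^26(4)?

3

Tracing 4 → 3 → … returns to 4 after 5 steps, so 4 lies in a 5-cycle (0, 5, 2, 4, 3).
Powers repeat with period 5 on this cycle, and 26 mod 5 = 1, so α^26(4) = α^1(4).
Advancing 1 step from 4: 4 → 3.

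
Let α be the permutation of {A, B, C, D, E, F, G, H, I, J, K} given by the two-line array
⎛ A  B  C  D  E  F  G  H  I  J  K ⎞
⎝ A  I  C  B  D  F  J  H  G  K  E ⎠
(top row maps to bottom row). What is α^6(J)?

G

Tracing J → K → … returns to J after 7 steps, so J lies in a 7-cycle (B I G J K E D).
Advancing 6 steps from J: J → K → E → D → B → I → G.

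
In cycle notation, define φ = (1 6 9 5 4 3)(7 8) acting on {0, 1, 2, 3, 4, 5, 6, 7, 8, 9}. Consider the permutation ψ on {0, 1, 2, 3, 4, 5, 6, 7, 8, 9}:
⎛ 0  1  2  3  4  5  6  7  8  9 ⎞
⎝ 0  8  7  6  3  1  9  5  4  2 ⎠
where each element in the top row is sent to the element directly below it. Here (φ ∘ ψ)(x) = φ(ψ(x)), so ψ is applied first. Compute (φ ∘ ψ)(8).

(φ ∘ ψ)(8) = φ(ψ(8)). ψ(8) = 4, then φ(4) = 3. So (φ ∘ ψ)(8) = 3.

3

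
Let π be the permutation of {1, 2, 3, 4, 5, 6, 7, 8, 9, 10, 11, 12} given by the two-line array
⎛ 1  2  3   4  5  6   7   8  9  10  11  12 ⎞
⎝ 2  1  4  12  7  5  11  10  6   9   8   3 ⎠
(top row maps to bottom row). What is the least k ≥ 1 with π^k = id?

The disjoint-cycle form of π has cycle lengths 7, 3, 2.
The order of π is the least common multiple of its cycle lengths: lcm(7, 3, 2) = 42.

42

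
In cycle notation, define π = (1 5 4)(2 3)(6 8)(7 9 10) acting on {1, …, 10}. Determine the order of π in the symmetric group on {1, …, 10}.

The disjoint cycles have lengths 3, 3, 2, 2.
The order is lcm(3, 3, 2, 2) = 6.

6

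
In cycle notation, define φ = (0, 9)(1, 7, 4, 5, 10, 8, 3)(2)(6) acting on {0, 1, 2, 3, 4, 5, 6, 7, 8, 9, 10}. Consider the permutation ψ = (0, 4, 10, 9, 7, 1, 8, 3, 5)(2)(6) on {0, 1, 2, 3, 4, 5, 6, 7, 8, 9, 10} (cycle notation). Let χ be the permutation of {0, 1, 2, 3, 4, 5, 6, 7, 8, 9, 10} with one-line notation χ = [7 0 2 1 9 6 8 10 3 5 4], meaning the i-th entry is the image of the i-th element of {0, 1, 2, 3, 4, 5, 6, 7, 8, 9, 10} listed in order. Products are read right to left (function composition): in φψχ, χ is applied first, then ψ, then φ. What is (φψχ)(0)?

Chase 0: χ(0) = 7; ψ(7) = 1; φ(1) = 7. Hence (φψχ)(0) = 7.

7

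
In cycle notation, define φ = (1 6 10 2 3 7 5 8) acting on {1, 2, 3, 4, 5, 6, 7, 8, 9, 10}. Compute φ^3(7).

1

7 lies in the 8-cycle (1 6 10 2 3 7 5 8).
Advancing 3 steps from 7: 7 → 5 → 8 → 1.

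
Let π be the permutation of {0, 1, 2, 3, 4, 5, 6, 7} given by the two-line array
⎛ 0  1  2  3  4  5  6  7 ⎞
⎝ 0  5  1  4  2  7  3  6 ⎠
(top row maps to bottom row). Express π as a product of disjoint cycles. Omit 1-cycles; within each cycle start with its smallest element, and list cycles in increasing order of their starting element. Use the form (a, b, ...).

(1, 5, 7, 6, 3, 4, 2)

Start at 1 and follow images: 1 → 5 → 7 → 6 → 3 → 4 → 2 → 1, giving the cycle (1, 5, 7, 6, 3, 4, 2).
Continuing from each remaining unvisited element yields (1, 5, 7, 6, 3, 4, 2).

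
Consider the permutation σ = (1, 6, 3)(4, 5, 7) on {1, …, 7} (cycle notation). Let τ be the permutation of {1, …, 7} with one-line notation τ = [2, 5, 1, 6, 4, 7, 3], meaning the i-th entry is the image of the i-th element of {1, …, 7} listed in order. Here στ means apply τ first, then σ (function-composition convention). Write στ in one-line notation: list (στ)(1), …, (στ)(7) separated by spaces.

2 7 6 3 5 4 1

(στ)(x) = σ(τ(x)). Computing each image: σ(τ(1)) = σ(2) = 2, σ(τ(2)) = σ(5) = 7, σ(τ(3)) = σ(1) = 6, σ(τ(4)) = σ(6) = 3, σ(τ(5)) = σ(4) = 5, σ(τ(6)) = σ(7) = 4, σ(τ(7)) = σ(3) = 1.
Hence στ = [2 7 6 3 5 4 1].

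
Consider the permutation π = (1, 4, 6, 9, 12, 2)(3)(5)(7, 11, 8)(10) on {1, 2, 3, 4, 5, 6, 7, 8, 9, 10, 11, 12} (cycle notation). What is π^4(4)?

2

4 lies in the 6-cycle (1, 4, 6, 9, 12, 2).
Advancing 4 steps from 4: 4 → 6 → 9 → 12 → 2.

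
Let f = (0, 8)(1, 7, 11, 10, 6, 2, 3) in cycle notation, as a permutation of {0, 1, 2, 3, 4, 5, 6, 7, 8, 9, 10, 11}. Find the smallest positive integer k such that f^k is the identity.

The cycle type of f is (7, 2, 1, 1, 1).
The order of f is the least common multiple of its cycle lengths: lcm(7, 2) = 14.

14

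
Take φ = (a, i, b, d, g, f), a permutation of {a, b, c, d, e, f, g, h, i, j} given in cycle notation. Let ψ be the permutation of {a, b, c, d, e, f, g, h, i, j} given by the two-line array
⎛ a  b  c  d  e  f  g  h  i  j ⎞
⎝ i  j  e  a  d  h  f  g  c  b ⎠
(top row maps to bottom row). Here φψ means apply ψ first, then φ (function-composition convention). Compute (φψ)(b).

j

(φψ)(b) = φ(ψ(b)). ψ(b) = j, then φ(j) = j. So (φψ)(b) = j.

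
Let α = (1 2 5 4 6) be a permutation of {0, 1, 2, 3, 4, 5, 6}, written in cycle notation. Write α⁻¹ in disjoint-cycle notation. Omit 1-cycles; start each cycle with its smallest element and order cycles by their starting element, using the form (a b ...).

If α sends a → b within a cycle, α⁻¹ sends b → a; equivalently, reverse each cycle.
Reversing each cycle of α and rotating so the smallest element leads gives (1 6 4 5 2).

(1 6 4 5 2)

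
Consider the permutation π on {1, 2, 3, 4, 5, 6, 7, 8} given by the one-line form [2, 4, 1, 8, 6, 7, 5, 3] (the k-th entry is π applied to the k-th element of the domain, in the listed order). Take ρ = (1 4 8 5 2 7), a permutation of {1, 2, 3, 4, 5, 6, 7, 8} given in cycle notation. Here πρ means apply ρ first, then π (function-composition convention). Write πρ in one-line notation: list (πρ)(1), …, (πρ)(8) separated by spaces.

8 5 1 3 4 7 2 6

(πρ)(x) = π(ρ(x)). Computing each image: π(ρ(1)) = π(4) = 8, π(ρ(2)) = π(7) = 5, π(ρ(3)) = π(3) = 1, π(ρ(4)) = π(8) = 3, π(ρ(5)) = π(2) = 4, π(ρ(6)) = π(6) = 7, π(ρ(7)) = π(1) = 2, π(ρ(8)) = π(5) = 6.
Hence πρ = [8 5 1 3 4 7 2 6].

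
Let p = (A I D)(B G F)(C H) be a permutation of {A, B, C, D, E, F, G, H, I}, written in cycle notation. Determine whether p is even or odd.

The cycle lengths are 3, 3, 2, 1.
A cycle is odd iff its length is even; p has 1 even-length cycle, so sgn(p) = (−1)^1 and p is odd.

odd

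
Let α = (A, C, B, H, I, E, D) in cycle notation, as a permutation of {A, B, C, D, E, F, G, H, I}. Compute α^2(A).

B

A lies in the 7-cycle (A, C, B, H, I, E, D).
Advancing 2 steps from A: A → C → B.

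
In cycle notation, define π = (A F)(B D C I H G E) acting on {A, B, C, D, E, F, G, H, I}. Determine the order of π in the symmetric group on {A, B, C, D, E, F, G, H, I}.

14

The cycle type of π is (7, 2).
The order of π is the least common multiple of its cycle lengths: lcm(7, 2) = 14.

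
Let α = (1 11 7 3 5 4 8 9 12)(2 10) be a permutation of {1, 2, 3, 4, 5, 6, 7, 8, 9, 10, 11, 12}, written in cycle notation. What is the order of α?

The cycle type of α is (9, 2, 1).
The order of α is the least common multiple of its cycle lengths: lcm(9, 2) = 18.

18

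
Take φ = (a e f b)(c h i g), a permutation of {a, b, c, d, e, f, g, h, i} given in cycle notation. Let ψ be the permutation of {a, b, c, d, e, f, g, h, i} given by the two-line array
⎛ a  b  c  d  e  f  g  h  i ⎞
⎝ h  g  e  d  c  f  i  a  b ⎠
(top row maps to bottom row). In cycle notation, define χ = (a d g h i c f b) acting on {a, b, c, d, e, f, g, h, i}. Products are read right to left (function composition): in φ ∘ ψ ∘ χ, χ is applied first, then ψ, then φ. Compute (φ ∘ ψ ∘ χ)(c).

b

Apply the permutations in order: χ(c) = f, then ψ(f) = f, then φ(f) = b. So (φ ∘ ψ ∘ χ)(c) = b.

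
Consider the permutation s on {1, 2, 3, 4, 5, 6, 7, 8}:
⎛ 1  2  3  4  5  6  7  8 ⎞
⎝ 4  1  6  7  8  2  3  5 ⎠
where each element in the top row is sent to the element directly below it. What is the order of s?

6

The disjoint-cycle form of s has cycle lengths 6, 2.
The order of s is the least common multiple of its cycle lengths: lcm(6, 2) = 6.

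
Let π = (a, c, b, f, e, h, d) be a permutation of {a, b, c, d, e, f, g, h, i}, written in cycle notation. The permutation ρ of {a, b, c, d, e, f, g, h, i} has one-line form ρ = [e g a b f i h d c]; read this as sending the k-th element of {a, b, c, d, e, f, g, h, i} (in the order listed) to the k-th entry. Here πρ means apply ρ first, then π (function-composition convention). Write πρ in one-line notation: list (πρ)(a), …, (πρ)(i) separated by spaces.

h g c f e i d a b

(πρ)(x) = π(ρ(x)). Computing each image: π(ρ(a)) = π(e) = h, π(ρ(b)) = π(g) = g, π(ρ(c)) = π(a) = c, π(ρ(d)) = π(b) = f, π(ρ(e)) = π(f) = e, π(ρ(f)) = π(i) = i, π(ρ(g)) = π(h) = d, π(ρ(h)) = π(d) = a, π(ρ(i)) = π(c) = b.
Hence πρ = [h g c f e i d a b].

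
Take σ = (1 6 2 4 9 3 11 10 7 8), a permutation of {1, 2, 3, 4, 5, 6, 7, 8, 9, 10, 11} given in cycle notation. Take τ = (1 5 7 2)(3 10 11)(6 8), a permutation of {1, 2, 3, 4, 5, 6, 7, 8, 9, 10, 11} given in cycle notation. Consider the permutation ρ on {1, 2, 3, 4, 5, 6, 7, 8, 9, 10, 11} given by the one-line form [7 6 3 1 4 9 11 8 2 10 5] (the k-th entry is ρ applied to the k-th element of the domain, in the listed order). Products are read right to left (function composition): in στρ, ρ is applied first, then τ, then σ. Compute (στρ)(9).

6

Chase 9: ρ(9) = 2; τ(2) = 1; σ(1) = 6. Hence (στρ)(9) = 6.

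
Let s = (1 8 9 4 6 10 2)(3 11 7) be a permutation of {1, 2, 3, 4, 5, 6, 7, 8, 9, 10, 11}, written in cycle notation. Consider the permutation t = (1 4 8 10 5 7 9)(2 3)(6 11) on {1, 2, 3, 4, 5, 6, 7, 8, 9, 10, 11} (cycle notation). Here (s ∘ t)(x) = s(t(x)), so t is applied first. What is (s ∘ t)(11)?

10

First apply t: t(11) = 6, then s(6) = 10. Thus (s ∘ t)(11) = 10.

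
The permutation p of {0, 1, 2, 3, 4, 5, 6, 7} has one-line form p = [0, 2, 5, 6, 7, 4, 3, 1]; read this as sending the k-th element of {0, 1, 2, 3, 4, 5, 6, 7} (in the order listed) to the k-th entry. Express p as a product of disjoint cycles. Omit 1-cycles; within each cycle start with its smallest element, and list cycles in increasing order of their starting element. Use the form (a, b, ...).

Iterating p from 1 gives 1 → 2 → 5 → 4 → 7 → 1; that is the 5-cycle (1, 2, 5, 4, 7).
Repeating from the next unused element and collecting all non-trivial cycles gives (1, 2, 5, 4, 7)(3, 6).

(1, 2, 5, 4, 7)(3, 6)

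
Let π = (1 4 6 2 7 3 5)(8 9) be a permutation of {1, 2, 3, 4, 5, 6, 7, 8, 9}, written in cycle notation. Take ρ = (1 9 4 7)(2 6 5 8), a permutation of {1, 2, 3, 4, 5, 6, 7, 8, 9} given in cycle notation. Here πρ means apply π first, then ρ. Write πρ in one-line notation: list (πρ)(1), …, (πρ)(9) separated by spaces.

Chase each element through π then ρ: 1 → 4 → 7; 2 → 7 → 1; 3 → 5 → 8; 4 → 6 → 5; 5 → 1 → 9; 6 → 2 → 6; 7 → 3 → 3; 8 → 9 → 4; 9 → 8 → 2.
Collecting the images, πρ = [7 1 8 5 9 6 3 4 2].

7 1 8 5 9 6 3 4 2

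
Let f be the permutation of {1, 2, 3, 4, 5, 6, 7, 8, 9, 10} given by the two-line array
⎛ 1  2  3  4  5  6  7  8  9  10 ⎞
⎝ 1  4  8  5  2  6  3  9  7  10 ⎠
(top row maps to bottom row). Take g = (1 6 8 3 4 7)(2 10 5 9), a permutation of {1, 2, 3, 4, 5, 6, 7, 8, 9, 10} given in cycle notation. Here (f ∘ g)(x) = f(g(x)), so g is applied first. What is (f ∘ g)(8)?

8

g(8) = 3, then f(3) = 8; composing gives (f ∘ g)(8) = 8.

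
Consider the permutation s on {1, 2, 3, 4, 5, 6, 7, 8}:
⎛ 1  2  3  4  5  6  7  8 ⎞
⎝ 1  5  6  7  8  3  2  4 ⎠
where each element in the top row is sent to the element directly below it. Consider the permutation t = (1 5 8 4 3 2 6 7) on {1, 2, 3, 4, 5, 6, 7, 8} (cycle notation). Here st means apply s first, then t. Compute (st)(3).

7

(st)(3) = t(s(3)). s(3) = 6, then t(6) = 7. So (st)(3) = 7.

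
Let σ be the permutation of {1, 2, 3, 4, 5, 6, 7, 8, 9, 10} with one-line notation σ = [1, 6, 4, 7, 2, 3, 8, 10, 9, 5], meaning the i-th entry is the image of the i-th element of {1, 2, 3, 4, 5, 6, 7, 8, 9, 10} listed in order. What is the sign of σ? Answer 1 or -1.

In disjoint-cycle form the cycle lengths are 8, 1, 1.
A cycle of length ℓ contributes ℓ−1 transpositions, so σ is a product of 7 transpositions — odd.

-1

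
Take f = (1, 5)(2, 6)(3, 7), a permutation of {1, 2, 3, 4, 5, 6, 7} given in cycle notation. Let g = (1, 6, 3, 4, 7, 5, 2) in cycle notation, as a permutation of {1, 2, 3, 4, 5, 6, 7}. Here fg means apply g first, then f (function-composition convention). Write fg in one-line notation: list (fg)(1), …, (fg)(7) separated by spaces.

2 5 4 3 6 7 1

(fg)(x) = f(g(x)). Computing each image: f(g(1)) = f(6) = 2, f(g(2)) = f(1) = 5, f(g(3)) = f(4) = 4, f(g(4)) = f(7) = 3, f(g(5)) = f(2) = 6, f(g(6)) = f(3) = 7, f(g(7)) = f(5) = 1.
Hence fg = [2 5 4 3 6 7 1].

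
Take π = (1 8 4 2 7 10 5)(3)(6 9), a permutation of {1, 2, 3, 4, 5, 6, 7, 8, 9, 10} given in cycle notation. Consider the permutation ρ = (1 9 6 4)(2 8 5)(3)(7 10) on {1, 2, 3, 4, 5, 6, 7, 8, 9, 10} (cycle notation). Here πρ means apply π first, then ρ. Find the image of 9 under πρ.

π(9) = 6, then ρ(6) = 4; composing gives (πρ)(9) = 4.

4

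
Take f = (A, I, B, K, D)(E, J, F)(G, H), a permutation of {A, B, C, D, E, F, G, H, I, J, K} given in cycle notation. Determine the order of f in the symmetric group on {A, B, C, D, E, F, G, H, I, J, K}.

30

The disjoint cycles have lengths 5, 3, 2, 1.
The order is lcm(5, 3, 2) = 30.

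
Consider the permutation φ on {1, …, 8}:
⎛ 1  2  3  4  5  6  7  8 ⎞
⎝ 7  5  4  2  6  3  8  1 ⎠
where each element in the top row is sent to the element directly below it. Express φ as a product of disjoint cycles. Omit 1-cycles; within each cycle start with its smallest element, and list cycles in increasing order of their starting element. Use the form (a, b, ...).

From 1: 1 → 7 → 8 → 1, closing the cycle (1, 7, 8).
Continuing from each remaining unvisited element yields (1, 7, 8)(2, 5, 6, 3, 4).

(1, 7, 8)(2, 5, 6, 3, 4)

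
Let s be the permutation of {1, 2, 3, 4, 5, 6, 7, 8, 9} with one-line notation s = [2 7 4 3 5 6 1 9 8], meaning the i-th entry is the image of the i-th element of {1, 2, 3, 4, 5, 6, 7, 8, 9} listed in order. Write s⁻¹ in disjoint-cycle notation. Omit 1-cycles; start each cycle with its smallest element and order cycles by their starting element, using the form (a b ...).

First write s in disjoint cycles: (1 2 7)(3 4)(8 9).
The inverse reverses every cycle; in canonical form, s⁻¹ = (1 7 2)(3 4)(8 9).

(1 7 2)(3 4)(8 9)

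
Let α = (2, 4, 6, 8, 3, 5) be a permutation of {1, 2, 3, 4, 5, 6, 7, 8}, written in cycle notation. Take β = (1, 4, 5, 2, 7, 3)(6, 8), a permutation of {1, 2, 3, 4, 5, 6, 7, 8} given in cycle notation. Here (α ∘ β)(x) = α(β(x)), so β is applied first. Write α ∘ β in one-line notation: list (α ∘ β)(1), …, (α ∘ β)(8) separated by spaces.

For each element, apply β then α: 1 → 4 → 6; 2 → 7 → 7; 3 → 1 → 1; 4 → 5 → 2; 5 → 2 → 4; 6 → 8 → 3; 7 → 3 → 5; 8 → 6 → 8.
So α ∘ β in one-line form is 6 7 1 2 4 3 5 8.

6 7 1 2 4 3 5 8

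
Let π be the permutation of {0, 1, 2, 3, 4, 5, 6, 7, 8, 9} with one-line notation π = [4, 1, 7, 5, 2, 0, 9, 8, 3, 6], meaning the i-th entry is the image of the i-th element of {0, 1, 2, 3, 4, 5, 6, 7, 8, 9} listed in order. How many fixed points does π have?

The fixed points (elements with π(x) = x) are {1}, so there is 1.

1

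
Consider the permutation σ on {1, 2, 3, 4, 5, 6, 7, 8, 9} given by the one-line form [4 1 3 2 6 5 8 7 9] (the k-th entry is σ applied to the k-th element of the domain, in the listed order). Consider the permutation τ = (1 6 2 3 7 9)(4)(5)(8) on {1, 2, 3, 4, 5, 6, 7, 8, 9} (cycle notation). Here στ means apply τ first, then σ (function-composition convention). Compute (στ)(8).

τ(8) = 8, then σ(8) = 7; composing gives (στ)(8) = 7.

7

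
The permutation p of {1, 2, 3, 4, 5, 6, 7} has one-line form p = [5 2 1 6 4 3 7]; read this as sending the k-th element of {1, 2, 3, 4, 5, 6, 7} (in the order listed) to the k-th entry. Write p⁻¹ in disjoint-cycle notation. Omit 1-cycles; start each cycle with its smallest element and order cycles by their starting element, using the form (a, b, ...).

(1, 3, 6, 4, 5)

First write p in disjoint cycles: (1, 5, 4, 6, 3).
Reversing each cycle (and rotating so the smallest element leads) gives p⁻¹ = (1, 3, 6, 4, 5).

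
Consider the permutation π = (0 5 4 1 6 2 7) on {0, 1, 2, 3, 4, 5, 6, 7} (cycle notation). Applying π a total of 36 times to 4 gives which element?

4 lies in the 7-cycle (0 5 4 1 6 2 7).
Since the cycle has length 7, π^36 acts on it the same as π^1 (36 mod 7 = 1).
Stepping 1 place around the cycle: 4 → 1.

1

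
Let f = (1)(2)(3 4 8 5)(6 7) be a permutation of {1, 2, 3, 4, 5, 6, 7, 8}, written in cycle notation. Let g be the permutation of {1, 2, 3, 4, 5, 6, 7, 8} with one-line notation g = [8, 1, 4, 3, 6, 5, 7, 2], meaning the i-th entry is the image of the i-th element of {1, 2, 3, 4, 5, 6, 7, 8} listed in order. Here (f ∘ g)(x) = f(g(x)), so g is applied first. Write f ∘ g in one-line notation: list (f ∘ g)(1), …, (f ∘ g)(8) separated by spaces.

(f ∘ g)(x) = f(g(x)). Computing each image: f(g(1)) = f(8) = 5, f(g(2)) = f(1) = 1, f(g(3)) = f(4) = 8, f(g(4)) = f(3) = 4, f(g(5)) = f(6) = 7, f(g(6)) = f(5) = 3, f(g(7)) = f(7) = 6, f(g(8)) = f(2) = 2.
Hence f ∘ g = [5 1 8 4 7 3 6 2].

5 1 8 4 7 3 6 2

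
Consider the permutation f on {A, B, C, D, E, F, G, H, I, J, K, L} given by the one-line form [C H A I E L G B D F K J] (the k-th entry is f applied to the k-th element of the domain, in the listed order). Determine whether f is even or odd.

In disjoint-cycle form the cycle lengths are 3, 2, 2, 2, 1, 1, 1.
A cycle of length ℓ contributes ℓ−1 transpositions, so f is a product of 2 + 1 + 1 + 1 = 5 transpositions — odd.

odd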